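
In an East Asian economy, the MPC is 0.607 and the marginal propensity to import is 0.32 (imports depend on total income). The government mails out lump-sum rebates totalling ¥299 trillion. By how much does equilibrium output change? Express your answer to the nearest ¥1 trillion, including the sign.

+¥255 trillion

A lump-sum tax change of −¥299 trillion shifts disposable income by +¥299 trillion; first-round consumption changes by −c × ΔT = −0.607 × (−¥299 trillion) = +¥181.493 trillion.
Expenditure multiplier = 1/(1 − c + m) = 1/(1 − 0.607 + 0.32) = 1/0.713 ≈ 1.403.
The tax multiplier is −c × k ≈ −0.851, so ΔY = k × (−c·ΔT) = (+¥181.493 trillion) / 0.713 ≈ +¥255 trillion.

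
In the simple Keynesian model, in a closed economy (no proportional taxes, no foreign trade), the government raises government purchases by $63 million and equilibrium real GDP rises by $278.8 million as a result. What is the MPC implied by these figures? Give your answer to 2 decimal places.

Implied spending multiplier k = ΔY/ΔG = 278.8/63 ≈ 4.4254.
Since k = 1/(1 − MPC), MPC = 1 − 1/k = 1 − ΔG/ΔY = 1 − 63/278.8 ≈ 0.77.

0.77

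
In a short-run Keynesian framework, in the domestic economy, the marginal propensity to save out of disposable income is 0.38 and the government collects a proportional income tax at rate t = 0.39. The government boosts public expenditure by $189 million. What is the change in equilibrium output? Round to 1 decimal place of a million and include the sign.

+$304.0 million

MPC = 1 − MPS = 1 − 0.38 = 0.62.
Expenditure multiplier = 1/(1 − c(1−t)) = 1/(1 − 0.62×0.61) = 1/0.6218 ≈ 1.608.
ΔY = k × ΔG = (+$189 million) / 0.6218 ≈ +$304 million.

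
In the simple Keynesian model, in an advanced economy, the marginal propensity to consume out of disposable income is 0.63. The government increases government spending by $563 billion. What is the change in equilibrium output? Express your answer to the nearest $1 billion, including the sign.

Spending multiplier = 1/(1 − MPC) = 1/(1 − 0.63) = 1/0.37 ≈ 2.703.
ΔY = k × ΔG = (+$563 billion) / 0.37 ≈ +$1,522 billion.

+$1,522 billion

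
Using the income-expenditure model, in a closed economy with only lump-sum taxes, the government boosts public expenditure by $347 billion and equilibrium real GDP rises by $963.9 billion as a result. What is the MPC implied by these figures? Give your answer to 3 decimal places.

Implied spending multiplier k = ΔY/ΔG = 963.9/347 ≈ 2.7778.
Since k = 1/(1 − MPC), MPC = 1 − 1/k = 1 − ΔG/ΔY = 1 − 347/963.9 ≈ 0.640.

0.640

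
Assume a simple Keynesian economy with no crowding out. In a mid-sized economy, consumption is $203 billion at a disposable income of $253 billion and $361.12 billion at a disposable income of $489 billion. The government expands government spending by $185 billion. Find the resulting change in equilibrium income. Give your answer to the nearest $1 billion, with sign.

MPC = ΔC/ΔYd = (361.12 − 203)/(489 − 253) = 158.12/236 = 0.67.
Expenditure multiplier = 1/(1 − MPC) = 1/(1 − 0.67) = 1/0.33 ≈ 3.03.
ΔY = k × ΔG = (+$185 billion) / 0.33 ≈ +$561 billion.

+$561 billion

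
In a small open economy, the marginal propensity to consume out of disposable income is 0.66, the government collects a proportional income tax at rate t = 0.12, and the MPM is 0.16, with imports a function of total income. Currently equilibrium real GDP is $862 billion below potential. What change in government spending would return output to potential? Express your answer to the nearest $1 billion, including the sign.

+$499 billion

Spending multiplier = 1/(1 − c(1−t) + m) = 1/(1 − 0.66×0.88 + 0.16) = 1/0.5792 ≈ 1.727.
Need ΔY = +$862 billion, so ΔG = ΔY/k = (+$862 billion) × 0.5792 ≈ +$499 billion.
The government should increase government spending by $499 billion.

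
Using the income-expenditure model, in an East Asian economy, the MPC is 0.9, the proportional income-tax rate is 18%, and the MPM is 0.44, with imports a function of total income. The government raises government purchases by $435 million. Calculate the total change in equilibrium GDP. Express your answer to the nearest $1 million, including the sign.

Expenditure multiplier = 1/(1 − c(1−t) + m) = 1/(1 − 0.9×0.82 + 0.44) = 1/0.702 ≈ 1.425.
ΔY = k × ΔG = (+$435 million) / 0.702 ≈ +$620 million.

+$620 million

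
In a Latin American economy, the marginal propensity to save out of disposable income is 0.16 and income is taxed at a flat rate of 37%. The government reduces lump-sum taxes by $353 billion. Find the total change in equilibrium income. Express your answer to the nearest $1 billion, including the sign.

MPC = 1 − MPS = 1 − 0.16 = 0.84.
A lump-sum tax change of −$353 billion shifts disposable income by +$353 billion; first-round consumption changes by −c × ΔT = −0.84 × (−$353 billion) = +$296.52 billion.
Expenditure multiplier = 1/(1 − c(1−t)) = 1/(1 − 0.84×0.63) = 1/0.4708 ≈ 2.124.
The tax multiplier is −c × k ≈ −1.784, so ΔY = k × (−c·ΔT) = (+$296.52 billion) / 0.4708 ≈ +$630 billion.

+$630 billion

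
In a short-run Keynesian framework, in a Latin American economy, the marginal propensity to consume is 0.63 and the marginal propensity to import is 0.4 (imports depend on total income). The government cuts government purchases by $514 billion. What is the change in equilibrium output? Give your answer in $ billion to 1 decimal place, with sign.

Government-spending multiplier = 1/(1 − c + m) = 1/(1 − 0.63 + 0.4) = 1/0.77 ≈ 1.299.
ΔY = k × ΔG = (−$514 billion) / 0.77 ≈ −$667.5 billion.

−$667.5 billion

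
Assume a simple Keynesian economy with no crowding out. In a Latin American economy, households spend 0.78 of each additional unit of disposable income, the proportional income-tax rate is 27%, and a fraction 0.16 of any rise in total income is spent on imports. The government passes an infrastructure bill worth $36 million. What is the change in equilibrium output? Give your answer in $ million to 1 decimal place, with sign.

Spending multiplier = 1/(1 − c(1−t) + m) = 1/(1 − 0.78×0.73 + 0.16) = 1/0.5906 ≈ 1.693.
ΔY = k × ΔG = (+$36 million) / 0.5906 ≈ +$61 million.

+$61.0 million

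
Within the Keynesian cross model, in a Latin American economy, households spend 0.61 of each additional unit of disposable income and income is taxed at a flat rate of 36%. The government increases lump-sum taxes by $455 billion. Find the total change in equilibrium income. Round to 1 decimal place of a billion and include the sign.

−$455.3 billion

A lump-sum tax change of +$455 billion shifts disposable income by −$455 billion; first-round consumption changes by −c × ΔT = −0.61 × (+$455 billion) = −$277.55 billion.
Expenditure multiplier = 1/(1 − c(1−t)) = 1/(1 − 0.61×0.64) = 1/0.6096 ≈ 1.64.
The tax multiplier is −c × k ≈ −1.001, so ΔY = k × (−c·ΔT) = (−$277.55 billion) / 0.6096 ≈ −$455.3 billion.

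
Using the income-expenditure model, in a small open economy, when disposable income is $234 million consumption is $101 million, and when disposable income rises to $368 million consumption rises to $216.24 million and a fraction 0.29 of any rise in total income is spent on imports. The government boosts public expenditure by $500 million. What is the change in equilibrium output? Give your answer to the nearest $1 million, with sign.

+$1,163 million

MPC = ΔC/ΔYd = (216.24 − 101)/(368 − 234) = 115.24/134 = 0.86.
Spending multiplier = 1/(1 − c + m) = 1/(1 − 0.86 + 0.29) = 1/0.43 ≈ 2.326.
ΔY = k × ΔG = (+$500 million) / 0.43 ≈ +$1,163 million.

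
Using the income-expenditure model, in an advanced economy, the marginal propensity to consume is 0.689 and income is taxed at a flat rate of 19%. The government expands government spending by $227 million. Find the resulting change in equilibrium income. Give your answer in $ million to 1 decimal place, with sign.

Spending multiplier = 1/(1 − c(1−t)) = 1/(1 − 0.689×0.81) = 1/0.44191 ≈ 2.263.
ΔY = k × ΔG = (+$227 million) / 0.44191 ≈ +$513.7 million.

+$513.7 million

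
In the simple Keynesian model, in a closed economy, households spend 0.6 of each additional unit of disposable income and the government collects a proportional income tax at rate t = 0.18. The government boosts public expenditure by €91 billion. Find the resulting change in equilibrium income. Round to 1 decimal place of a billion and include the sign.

+€179.1 billion

Expenditure multiplier = 1/(1 − c(1−t)) = 1/(1 − 0.6×0.82) = 1/0.508 ≈ 1.969.
ΔY = k × ΔG = (+€91 billion) / 0.508 ≈ +€179.1 billion.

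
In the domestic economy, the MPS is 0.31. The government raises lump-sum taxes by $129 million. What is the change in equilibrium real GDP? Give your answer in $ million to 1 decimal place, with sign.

−$287.1 million

MPC = 1 − MPS = 1 − 0.31 = 0.69.
A lump-sum tax change of +$129 million shifts disposable income by −$129 million; first-round consumption changes by −c × ΔT = −0.69 × (+$129 million) = −$89.01 million.
Expenditure multiplier = 1/(1 − MPC) = 1/(1 − 0.69) = 1/0.31 ≈ 3.226.
The tax multiplier is −c × k ≈ −2.226, so ΔY = k × (−c·ΔT) = (−$89.01 million) / 0.31 ≈ −$287.1 million.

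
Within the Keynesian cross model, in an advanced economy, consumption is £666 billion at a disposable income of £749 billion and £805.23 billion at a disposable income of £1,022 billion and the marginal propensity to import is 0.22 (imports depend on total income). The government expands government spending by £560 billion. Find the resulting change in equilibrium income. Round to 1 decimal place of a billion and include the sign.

+£788.7 billion

MPC = ΔC/ΔYd = (805.23 − 666)/(1,022 − 749) = 139.23/273 = 0.51.
Government-spending multiplier = 1/(1 − c + m) = 1/(1 − 0.51 + 0.22) = 1/0.71 ≈ 1.408.
ΔY = k × ΔG = (+£560 billion) / 0.71 ≈ +£788.7 billion.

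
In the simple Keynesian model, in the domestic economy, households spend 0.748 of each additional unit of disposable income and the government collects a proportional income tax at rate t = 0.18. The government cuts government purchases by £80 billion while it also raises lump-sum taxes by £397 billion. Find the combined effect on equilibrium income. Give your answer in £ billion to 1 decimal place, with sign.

Expenditure multiplier = 1/(1 − c(1−t)) = 1/(1 − 0.748×0.82) = 1/0.38664 ≈ 2.586.
ΔG contributes k·ΔG = (−£80 billion) / 0.38664 ≈ −£206.9 billion.
ΔT of +£397 billion changes first-round spending by −c·ΔT = −£296.956 billion, contributing k·(−c·ΔT) = (−£296.956 billion) / 0.38664 ≈ −£768 billion.
Net ΔY = k(ΔG − c·ΔT) = (−£376.956 billion) / 0.38664 ≈ −£975 billion.

−£975.0 billion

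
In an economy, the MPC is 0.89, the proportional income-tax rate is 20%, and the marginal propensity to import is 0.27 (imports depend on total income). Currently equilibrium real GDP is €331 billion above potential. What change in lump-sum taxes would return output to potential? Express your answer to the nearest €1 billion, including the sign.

+€208 billion

Spending multiplier = 1/(1 − c(1−t) + m) = 1/(1 − 0.89×0.8 + 0.27) = 1/0.558 ≈ 1.792.
Tax multiplier = −c·k = −0.89/0.558 ≈ −1.595. Need ΔY = −€331 billion, so ΔT = ΔY/(−c·k) = −(−€331 billion) × 0.558 / 0.89 ≈ +€208 billion.
The government should raise lump-sum taxes by €208 billion.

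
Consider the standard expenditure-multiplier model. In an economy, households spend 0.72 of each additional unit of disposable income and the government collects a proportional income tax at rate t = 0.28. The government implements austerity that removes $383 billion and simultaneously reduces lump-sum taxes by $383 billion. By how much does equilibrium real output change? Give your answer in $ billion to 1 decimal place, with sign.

Expenditure multiplier = 1/(1 − c(1−t)) = 1/(1 − 0.72×0.72) = 1/0.4816 ≈ 2.076.
ΔG contributes k·ΔG = (−$383 billion) / 0.4816 ≈ −$795.3 billion.
ΔT of −$383 billion changes first-round spending by −c·ΔT = +$275.76 billion, contributing k·(−c·ΔT) = (+$275.76 billion) / 0.4816 ≈ +$572.6 billion.
Net ΔY = k(ΔG − c·ΔT) = (−$107.24 billion) / 0.4816 ≈ −$222.7 billion.

−$222.7 billion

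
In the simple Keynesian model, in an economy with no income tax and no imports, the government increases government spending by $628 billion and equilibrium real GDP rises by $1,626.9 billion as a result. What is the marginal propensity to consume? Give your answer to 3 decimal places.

0.614

Implied spending multiplier k = ΔY/ΔG = 1,626.9/628 ≈ 2.5906.
Since k = 1/(1 − MPC), MPC = 1 − 1/k = 1 − ΔG/ΔY = 1 − 628/1,626.9 ≈ 0.614.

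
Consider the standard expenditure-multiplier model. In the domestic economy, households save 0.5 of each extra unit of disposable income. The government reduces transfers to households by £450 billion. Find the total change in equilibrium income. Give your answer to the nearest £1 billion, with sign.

−£450 billion

MPC = 1 − MPS = 1 − 0.5 = 0.5.
The transfer change shifts disposable income by −£450 billion, so first-round consumption changes by c·ΔTR = 0.5 × (−£450 billion) = −£225 billion.
Expenditure multiplier = 1/(1 − MPC) = 1/(1 − 0.5) = 1/0.5 = 2.
The transfer multiplier is c × k = 1, so ΔY = k × (c·ΔTR) = (−£225 billion) / 0.5 = −£450 billion.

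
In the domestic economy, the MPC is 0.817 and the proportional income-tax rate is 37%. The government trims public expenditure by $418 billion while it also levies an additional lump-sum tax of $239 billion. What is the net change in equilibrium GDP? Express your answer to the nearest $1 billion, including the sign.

−$1,264 billion

Expenditure multiplier = 1/(1 − c(1−t)) = 1/(1 − 0.817×0.63) = 1/0.48529 ≈ 2.061.
ΔG contributes k·ΔG = (−$418 billion) / 0.48529 ≈ −$861.3 billion.
ΔT of +$239 billion changes first-round spending by −c·ΔT = −$195.263 billion, contributing k·(−c·ΔT) = (−$195.263 billion) / 0.48529 ≈ −$402.4 billion.
Net ΔY = k(ΔG − c·ΔT) = (−$613.263 billion) / 0.48529 ≈ −$1,264 billion.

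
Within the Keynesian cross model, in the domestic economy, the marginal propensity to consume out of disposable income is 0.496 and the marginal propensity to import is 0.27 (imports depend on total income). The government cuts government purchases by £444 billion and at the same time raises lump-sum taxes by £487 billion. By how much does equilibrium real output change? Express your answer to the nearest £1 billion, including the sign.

Expenditure multiplier = 1/(1 − c + m) = 1/(1 − 0.496 + 0.27) = 1/0.774 ≈ 1.292.
ΔG contributes k·ΔG = (−£444 billion) / 0.774 ≈ −£573.6 billion.
ΔT of +£487 billion changes first-round spending by −c·ΔT = −£241.552 billion, contributing k·(−c·ΔT) = (−£241.552 billion) / 0.774 ≈ −£312.1 billion.
Net ΔY = k(ΔG − c·ΔT) = (−£685.552 billion) / 0.774 ≈ −£886 billion.

−£886 billion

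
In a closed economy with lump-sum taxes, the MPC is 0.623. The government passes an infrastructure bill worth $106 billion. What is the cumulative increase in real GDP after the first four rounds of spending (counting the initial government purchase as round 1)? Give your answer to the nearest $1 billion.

$239 billion

Round 1 adds ΔG = $106 billion; each later round is MPC = 0.623 times the previous.
After 4 rounds: 106 + 66.038 + 41.141674 + 25.631262902 = ΔG·(1 − c^4)/(1 − c) = 106 × (1 − 0.150644120641)/0.377 ≈ $239 billion.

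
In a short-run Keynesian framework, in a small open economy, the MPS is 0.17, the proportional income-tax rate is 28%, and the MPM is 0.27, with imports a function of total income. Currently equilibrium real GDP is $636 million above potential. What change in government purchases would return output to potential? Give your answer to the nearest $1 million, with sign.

−$428 million

MPC = 1 − MPS = 1 − 0.17 = 0.83.
Spending multiplier = 1/(1 − c(1−t) + m) = 1/(1 − 0.83×0.72 + 0.27) = 1/0.6724 ≈ 1.487.
Need ΔY = −$636 million, so ΔG = ΔY/k = (−$636 million) × 0.6724 ≈ −$428 million.
The government should cut government purchases by $428 million.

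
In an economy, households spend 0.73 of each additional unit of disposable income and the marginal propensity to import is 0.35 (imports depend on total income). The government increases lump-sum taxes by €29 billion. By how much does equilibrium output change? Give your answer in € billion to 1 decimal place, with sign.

−€34.1 billion

A lump-sum tax change of +€29 billion shifts disposable income by −€29 billion; first-round consumption changes by −c × ΔT = −0.73 × (+€29 billion) = −€21.17 billion.
Expenditure multiplier = 1/(1 − c + m) = 1/(1 − 0.73 + 0.35) = 1/0.62 ≈ 1.613.
The tax multiplier is −c × k ≈ −1.177, so ΔY = k × (−c·ΔT) = (−€21.17 billion) / 0.62 ≈ −€34.1 billion.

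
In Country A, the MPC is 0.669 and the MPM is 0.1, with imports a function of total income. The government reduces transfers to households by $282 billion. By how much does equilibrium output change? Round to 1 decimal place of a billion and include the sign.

−$437.7 billion

The transfer change shifts disposable income by −$282 billion, so first-round consumption changes by c·ΔTR = 0.669 × (−$282 billion) = −$188.658 billion.
Expenditure multiplier = 1/(1 − c + m) = 1/(1 − 0.669 + 0.1) = 1/0.431 ≈ 2.32.
The transfer multiplier is c × k ≈ 1.552, so ΔY = k × (c·ΔTR) = (−$188.658 billion) / 0.431 ≈ −$437.7 billion.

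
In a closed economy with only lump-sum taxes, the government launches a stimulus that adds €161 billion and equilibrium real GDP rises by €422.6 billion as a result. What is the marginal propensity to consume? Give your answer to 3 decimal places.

0.619

Implied spending multiplier k = ΔY/ΔG = 422.6/161 ≈ 2.6248.
Since k = 1/(1 − MPC), MPC = 1 − 1/k = 1 − ΔG/ΔY = 1 − 161/422.6 ≈ 0.619.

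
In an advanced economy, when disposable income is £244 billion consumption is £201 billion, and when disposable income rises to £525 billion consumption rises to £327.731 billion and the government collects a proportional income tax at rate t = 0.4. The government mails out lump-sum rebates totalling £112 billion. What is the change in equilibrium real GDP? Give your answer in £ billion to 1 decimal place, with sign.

MPC = ΔC/ΔYd = (327.731 − 201)/(525 − 244) = 126.731/281 = 0.451.
A lump-sum tax change of −£112 billion shifts disposable income by +£112 billion; first-round consumption changes by −c × ΔT = −0.451 × (−£112 billion) = +£50.512 billion.
Expenditure multiplier = 1/(1 − c(1−t)) = 1/(1 − 0.451×0.6) = 1/0.7294 ≈ 1.371.
The tax multiplier is −c × k ≈ −0.618, so ΔY = k × (−c·ΔT) = (+£50.512 billion) / 0.7294 ≈ +£69.3 billion.

+£69.3 billion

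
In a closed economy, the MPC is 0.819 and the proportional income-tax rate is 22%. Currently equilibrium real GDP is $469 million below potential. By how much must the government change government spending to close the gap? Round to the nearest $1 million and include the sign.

+$169 million

Spending multiplier = 1/(1 − c(1−t)) = 1/(1 − 0.819×0.78) = 1/0.36118 ≈ 2.769.
Need ΔY = +$469 million, so ΔG = ΔY/k = (+$469 million) × 0.36118 ≈ +$169 million.
The government should increase government spending by $169 million.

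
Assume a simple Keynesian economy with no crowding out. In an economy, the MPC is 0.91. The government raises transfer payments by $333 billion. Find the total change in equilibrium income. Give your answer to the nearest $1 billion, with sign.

+$3,367 billion

The transfer change shifts disposable income by +$333 billion, so first-round consumption changes by c·ΔTR = 0.91 × (+$333 billion) = +$303.03 billion.
Expenditure multiplier = 1/(1 − MPC) = 1/(1 − 0.91) = 1/0.09 ≈ 11.111.
The transfer multiplier is c × k ≈ 10.111, so ΔY = k × (c·ΔTR) = (+$303.03 billion) / 0.09 = +$3,367 billion.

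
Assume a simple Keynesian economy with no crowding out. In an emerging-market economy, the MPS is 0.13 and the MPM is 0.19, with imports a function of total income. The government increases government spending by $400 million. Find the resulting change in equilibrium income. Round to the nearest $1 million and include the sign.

MPC = 1 − MPS = 1 − 0.13 = 0.87.
Spending multiplier = 1/(1 − c + m) = 1/(1 − 0.87 + 0.19) = 1/0.32 = 3.125.
ΔY = k × ΔG = (+$400 million) / 0.32 = +$1,250 million.

+$1,250 million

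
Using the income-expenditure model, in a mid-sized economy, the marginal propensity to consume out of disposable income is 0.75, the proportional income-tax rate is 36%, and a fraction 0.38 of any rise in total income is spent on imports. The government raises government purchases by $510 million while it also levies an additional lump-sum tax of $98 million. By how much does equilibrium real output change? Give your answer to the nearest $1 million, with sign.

+$485 million

Expenditure multiplier = 1/(1 − c(1−t) + m) = 1/(1 − 0.75×0.64 + 0.38) = 1/0.9 ≈ 1.111.
ΔG contributes k·ΔG = (+$510 million) / 0.9 ≈ +$566.7 million.
ΔT of +$98 million changes first-round spending by −c·ΔT = −$73.5 million, contributing k·(−c·ΔT) = (−$73.5 million) / 0.9 ≈ −$81.7 million.
Net ΔY = k(ΔG − c·ΔT) = (+$436.5 million) / 0.9 = +$485 million.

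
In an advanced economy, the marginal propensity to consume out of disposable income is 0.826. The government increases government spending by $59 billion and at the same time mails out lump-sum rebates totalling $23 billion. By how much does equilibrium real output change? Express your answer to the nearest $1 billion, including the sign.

+$448 billion

Expenditure multiplier = 1/(1 − MPC) = 1/(1 − 0.826) = 1/0.174 ≈ 5.747.
ΔG contributes k·ΔG = (+$59 billion) / 0.174 ≈ +$339.1 billion.
ΔT of −$23 billion changes first-round spending by −c·ΔT = +$18.998 billion, contributing k·(−c·ΔT) = (+$18.998 billion) / 0.174 ≈ +$109.2 billion.
Net ΔY = k(ΔG − c·ΔT) = (+$77.998 billion) / 0.174 ≈ +$448 billion.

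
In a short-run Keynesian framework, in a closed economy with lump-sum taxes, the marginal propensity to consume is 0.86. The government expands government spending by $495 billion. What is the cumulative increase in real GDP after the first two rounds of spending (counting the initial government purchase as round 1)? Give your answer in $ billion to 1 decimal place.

Round 1 adds ΔG = $495 billion; each later round is MPC = 0.86 times the previous.
After 2 rounds: 495 + 425.7 = ΔG·(1 − c^2)/(1 − c) = 495 × (1 − 0.7396)/0.14 = $920.7 billion.

$920.7 billion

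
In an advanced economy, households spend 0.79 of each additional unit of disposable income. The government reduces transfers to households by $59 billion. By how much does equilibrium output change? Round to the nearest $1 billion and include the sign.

−$222 billion

The transfer change shifts disposable income by −$59 billion, so first-round consumption changes by c·ΔTR = 0.79 × (−$59 billion) = −$46.61 billion.
Expenditure multiplier = 1/(1 − MPC) = 1/(1 − 0.79) = 1/0.21 ≈ 4.762.
The transfer multiplier is c × k ≈ 3.762, so ΔY = k × (c·ΔTR) = (−$46.61 billion) / 0.21 ≈ −$222 billion.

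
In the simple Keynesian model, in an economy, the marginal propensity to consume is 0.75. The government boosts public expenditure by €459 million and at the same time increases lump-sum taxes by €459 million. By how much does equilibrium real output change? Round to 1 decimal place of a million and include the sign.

Expenditure multiplier = 1/(1 − MPC) = 1/(1 − 0.75) = 1/0.25 = 4.
ΔG contributes k·ΔG = (+€459 million) / 0.25 = +€1,836 million.
ΔT of +€459 million changes first-round spending by −c·ΔT = −€344.25 million, contributing k·(−c·ΔT) = (−€344.25 million) / 0.25 = −€1,377 million.
With ΔG = ΔT and no other leakages, the balanced-budget multiplier is 1, so ΔY = ΔG = +€459 million.

+€459.0 million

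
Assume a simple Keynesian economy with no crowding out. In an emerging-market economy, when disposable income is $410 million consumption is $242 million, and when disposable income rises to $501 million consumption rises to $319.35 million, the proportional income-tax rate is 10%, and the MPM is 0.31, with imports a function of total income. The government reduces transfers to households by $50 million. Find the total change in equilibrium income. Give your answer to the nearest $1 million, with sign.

−$78 million

MPC = ΔC/ΔYd = (319.35 − 242)/(501 − 410) = 77.35/91 = 0.85.
The transfer change shifts disposable income by −$50 million, so first-round consumption changes by c·ΔTR = 0.85 × (−$50 million) = −$42.5 million.
Expenditure multiplier = 1/(1 − c(1−t) + m) = 1/(1 − 0.85×0.9 + 0.31) = 1/0.545 ≈ 1.835.
The transfer multiplier is c × k ≈ 1.56, so ΔY = k × (c·ΔTR) = (−$42.5 million) / 0.545 ≈ −$78 million.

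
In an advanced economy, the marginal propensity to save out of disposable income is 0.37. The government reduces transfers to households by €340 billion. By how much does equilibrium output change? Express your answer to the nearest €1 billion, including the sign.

MPC = 1 − MPS = 1 − 0.37 = 0.63.
The transfer change shifts disposable income by −€340 billion, so first-round consumption changes by c·ΔTR = 0.63 × (−€340 billion) = −€214.2 billion.
Expenditure multiplier = 1/(1 − MPC) = 1/(1 − 0.63) = 1/0.37 ≈ 2.703.
The transfer multiplier is c × k ≈ 1.703, so ΔY = k × (c·ΔTR) = (−€214.2 billion) / 0.37 ≈ −€579 billion.

−€579 billion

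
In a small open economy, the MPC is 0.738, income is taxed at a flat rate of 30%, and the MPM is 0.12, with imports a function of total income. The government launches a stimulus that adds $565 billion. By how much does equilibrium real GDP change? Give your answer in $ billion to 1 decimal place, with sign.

Government-spending multiplier = 1/(1 − c(1−t) + m) = 1/(1 − 0.738×0.7 + 0.12) = 1/0.6034 ≈ 1.657.
ΔY = k × ΔG = (+$565 billion) / 0.6034 ≈ +$936.4 billion.

+$936.4 billion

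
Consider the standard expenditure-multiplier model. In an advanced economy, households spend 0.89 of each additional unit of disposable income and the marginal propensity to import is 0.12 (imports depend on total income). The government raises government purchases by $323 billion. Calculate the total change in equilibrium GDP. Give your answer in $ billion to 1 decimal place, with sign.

Spending multiplier = 1/(1 − c + m) = 1/(1 − 0.89 + 0.12) = 1/0.23 ≈ 4.348.
ΔY = k × ΔG = (+$323 billion) / 0.23 ≈ +$1,404.3 billion.

+$1,404.3 billion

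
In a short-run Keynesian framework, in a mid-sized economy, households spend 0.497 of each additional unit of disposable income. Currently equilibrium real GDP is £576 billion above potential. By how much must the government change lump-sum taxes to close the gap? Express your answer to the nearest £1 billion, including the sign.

Spending multiplier = 1/(1 − MPC) = 1/(1 − 0.497) = 1/0.503 ≈ 1.988.
Tax multiplier = −c·k = −0.497/0.503 ≈ −0.988. Need ΔY = −£576 billion, so ΔT = ΔY/(−c·k) = −(−£576 billion) × 0.503 / 0.497 ≈ +£583 billion.
The government should raise lump-sum taxes by £583 billion.

+£583 billion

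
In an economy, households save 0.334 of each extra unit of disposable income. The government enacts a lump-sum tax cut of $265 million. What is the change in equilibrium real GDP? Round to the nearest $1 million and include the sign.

+$528 million

MPC = 1 − MPS = 1 − 0.334 = 0.666.
A lump-sum tax change of −$265 million shifts disposable income by +$265 million; first-round consumption changes by −c × ΔT = −0.666 × (−$265 million) = +$176.49 million.
Expenditure multiplier = 1/(1 − MPC) = 1/(1 − 0.666) = 1/0.334 ≈ 2.994.
The tax multiplier is −c × k ≈ −1.994, so ΔY = k × (−c·ΔT) = (+$176.49 million) / 0.334 ≈ +$528 million.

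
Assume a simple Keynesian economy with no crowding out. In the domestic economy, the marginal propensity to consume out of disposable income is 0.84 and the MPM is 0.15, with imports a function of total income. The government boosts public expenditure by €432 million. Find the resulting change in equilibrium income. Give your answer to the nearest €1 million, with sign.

+€1,394 million

Spending multiplier = 1/(1 − c + m) = 1/(1 − 0.84 + 0.15) = 1/0.31 ≈ 3.226.
ΔY = k × ΔG = (+€432 million) / 0.31 ≈ +€1,394 million.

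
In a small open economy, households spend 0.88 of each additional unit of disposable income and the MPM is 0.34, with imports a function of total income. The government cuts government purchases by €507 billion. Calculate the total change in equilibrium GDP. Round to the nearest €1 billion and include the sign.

Expenditure multiplier = 1/(1 − c + m) = 1/(1 − 0.88 + 0.34) = 1/0.46 ≈ 2.174.
ΔY = k × ΔG = (−€507 billion) / 0.46 ≈ −€1,102 billion.

−€1,102 billion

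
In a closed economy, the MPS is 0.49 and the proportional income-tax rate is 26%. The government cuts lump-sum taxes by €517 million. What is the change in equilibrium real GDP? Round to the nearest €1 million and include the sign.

+€423 million

MPC = 1 − MPS = 1 − 0.49 = 0.51.
A lump-sum tax change of −€517 million shifts disposable income by +€517 million; first-round consumption changes by −c × ΔT = −0.51 × (−€517 million) = +€263.67 million.
Expenditure multiplier = 1/(1 − c(1−t)) = 1/(1 − 0.51×0.74) = 1/0.6226 ≈ 1.606.
The tax multiplier is −c × k ≈ −0.819, so ΔY = k × (−c·ΔT) = (+€263.67 million) / 0.6226 ≈ +€423 million.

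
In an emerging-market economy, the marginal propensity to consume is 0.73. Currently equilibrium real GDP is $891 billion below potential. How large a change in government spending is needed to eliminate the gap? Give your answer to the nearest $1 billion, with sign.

+$241 billion

Spending multiplier = 1/(1 − MPC) = 1/(1 − 0.73) = 1/0.27 ≈ 3.704.
Need ΔY = +$891 billion, so ΔG = ΔY/k = (+$891 billion) × 0.27 ≈ +$241 billion.
The government should increase government spending by $241 billion.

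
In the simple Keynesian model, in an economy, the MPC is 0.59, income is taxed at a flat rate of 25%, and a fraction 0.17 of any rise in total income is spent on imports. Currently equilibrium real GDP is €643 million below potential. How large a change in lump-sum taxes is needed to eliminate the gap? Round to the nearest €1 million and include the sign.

−€793 million

Spending multiplier = 1/(1 − c(1−t) + m) = 1/(1 − 0.59×0.75 + 0.17) = 1/0.7275 ≈ 1.375.
Tax multiplier = −c·k = −0.59/0.7275 ≈ −0.811. Need ΔY = +€643 million, so ΔT = ΔY/(−c·k) = −(+€643 million) × 0.7275 / 0.59 ≈ −€793 million.
The government should cut lump-sum taxes by €793 million.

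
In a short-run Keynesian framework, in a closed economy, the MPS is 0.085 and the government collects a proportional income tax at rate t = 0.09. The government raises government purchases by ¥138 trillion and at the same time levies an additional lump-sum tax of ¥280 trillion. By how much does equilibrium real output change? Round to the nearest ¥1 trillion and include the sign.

−¥706 trillion

MPC = 1 − MPS = 1 − 0.085 = 0.915.
Expenditure multiplier = 1/(1 − c(1−t)) = 1/(1 − 0.915×0.91) = 1/0.16735 ≈ 5.976.
ΔG contributes k·ΔG = (+¥138 trillion) / 0.16735 ≈ +¥824.6 trillion.
ΔT of +¥280 trillion changes first-round spending by −c·ΔT = −¥256.2 trillion, contributing k·(−c·ΔT) = (−¥256.2 trillion) / 0.16735 ≈ −¥1,530.9 trillion.
Net ΔY = k(ΔG − c·ΔT) = (−¥118.2 trillion) / 0.16735 ≈ −¥706 trillion.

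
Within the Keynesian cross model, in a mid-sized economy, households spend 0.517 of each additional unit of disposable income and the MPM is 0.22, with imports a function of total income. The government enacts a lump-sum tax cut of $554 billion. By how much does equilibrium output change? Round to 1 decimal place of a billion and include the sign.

+$407.4 billion

A lump-sum tax change of −$554 billion shifts disposable income by +$554 billion; first-round consumption changes by −c × ΔT = −0.517 × (−$554 billion) = +$286.418 billion.
Expenditure multiplier = 1/(1 − c + m) = 1/(1 − 0.517 + 0.22) = 1/0.703 ≈ 1.422.
The tax multiplier is −c × k ≈ −0.735, so ΔY = k × (−c·ΔT) = (+$286.418 billion) / 0.703 ≈ +$407.4 billion.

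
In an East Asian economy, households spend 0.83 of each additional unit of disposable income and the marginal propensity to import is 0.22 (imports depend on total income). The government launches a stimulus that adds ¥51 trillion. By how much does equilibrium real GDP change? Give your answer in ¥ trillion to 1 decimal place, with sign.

+¥130.8 trillion

Spending multiplier = 1/(1 − c + m) = 1/(1 − 0.83 + 0.22) = 1/0.39 ≈ 2.564.
ΔY = k × ΔG = (+¥51 trillion) / 0.39 ≈ +¥130.8 trillion.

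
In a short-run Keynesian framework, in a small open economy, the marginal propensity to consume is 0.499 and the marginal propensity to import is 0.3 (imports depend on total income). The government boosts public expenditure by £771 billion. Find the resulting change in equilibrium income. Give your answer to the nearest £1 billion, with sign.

+£963 billion

Spending multiplier = 1/(1 − c + m) = 1/(1 − 0.499 + 0.3) = 1/0.801 ≈ 1.248.
ΔY = k × ΔG = (+£771 billion) / 0.801 ≈ +£963 billion.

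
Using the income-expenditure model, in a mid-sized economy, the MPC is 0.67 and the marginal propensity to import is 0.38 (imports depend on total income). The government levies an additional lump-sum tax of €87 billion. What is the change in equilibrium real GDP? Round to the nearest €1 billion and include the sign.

A lump-sum tax change of +€87 billion shifts disposable income by −€87 billion; first-round consumption changes by −c × ΔT = −0.67 × (+€87 billion) = −€58.29 billion.
Expenditure multiplier = 1/(1 − c + m) = 1/(1 − 0.67 + 0.38) = 1/0.71 ≈ 1.408.
The tax multiplier is −c × k ≈ −0.944, so ΔY = k × (−c·ΔT) = (−€58.29 billion) / 0.71 ≈ −€82 billion.

−€82 billion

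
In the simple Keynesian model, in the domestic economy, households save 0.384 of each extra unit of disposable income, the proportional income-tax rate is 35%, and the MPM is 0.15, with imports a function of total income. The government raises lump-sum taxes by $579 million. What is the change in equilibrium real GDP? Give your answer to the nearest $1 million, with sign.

−$476 million

MPC = 1 − MPS = 1 − 0.384 = 0.616.
A lump-sum tax change of +$579 million shifts disposable income by −$579 million; first-round consumption changes by −c × ΔT = −0.616 × (+$579 million) = −$356.664 million.
Expenditure multiplier = 1/(1 − c(1−t) + m) = 1/(1 − 0.616×0.65 + 0.15) = 1/0.7496 ≈ 1.334.
The tax multiplier is −c × k ≈ −0.822, so ΔY = k × (−c·ΔT) = (−$356.664 million) / 0.7496 ≈ −$476 million.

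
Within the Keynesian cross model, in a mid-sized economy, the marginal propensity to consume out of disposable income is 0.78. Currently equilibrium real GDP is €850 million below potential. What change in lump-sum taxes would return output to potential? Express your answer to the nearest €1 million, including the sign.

−€240 million

Spending multiplier = 1/(1 − MPC) = 1/(1 − 0.78) = 1/0.22 ≈ 4.545.
Tax multiplier = −c·k = −0.78/0.22 ≈ −3.545. Need ΔY = +€850 million, so ΔT = ΔY/(−c·k) = −(+€850 million) × 0.22 / 0.78 ≈ −€240 million.
The government should cut lump-sum taxes by €240 million.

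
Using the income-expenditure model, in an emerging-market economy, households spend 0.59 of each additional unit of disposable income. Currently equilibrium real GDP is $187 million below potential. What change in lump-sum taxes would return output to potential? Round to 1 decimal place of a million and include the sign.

Spending multiplier = 1/(1 − MPC) = 1/(1 − 0.59) = 1/0.41 ≈ 2.439.
Tax multiplier = −c·k = −0.59/0.41 ≈ −1.439. Need ΔY = +$187 million, so ΔT = ΔY/(−c·k) = −(+$187 million) × 0.41 / 0.59 ≈ −$129.9 million.
The government should cut lump-sum taxes by $129.9 million.

−$129.9 million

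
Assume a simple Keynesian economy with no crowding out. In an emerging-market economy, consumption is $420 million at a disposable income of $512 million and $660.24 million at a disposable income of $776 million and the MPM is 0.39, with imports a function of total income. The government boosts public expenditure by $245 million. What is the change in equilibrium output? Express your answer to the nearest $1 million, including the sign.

+$510 million

MPC = ΔC/ΔYd = (660.24 − 420)/(776 − 512) = 240.24/264 = 0.91.
Spending multiplier = 1/(1 − c + m) = 1/(1 − 0.91 + 0.39) = 1/0.48 ≈ 2.083.
ΔY = k × ΔG = (+$245 million) / 0.48 ≈ +$510 million.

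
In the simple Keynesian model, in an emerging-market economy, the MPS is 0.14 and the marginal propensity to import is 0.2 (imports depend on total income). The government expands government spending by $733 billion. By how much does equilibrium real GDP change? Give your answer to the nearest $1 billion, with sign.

+$2,156 billion

MPC = 1 − MPS = 1 − 0.14 = 0.86.
Expenditure multiplier = 1/(1 − c + m) = 1/(1 − 0.86 + 0.2) = 1/0.34 ≈ 2.941.
ΔY = k × ΔG = (+$733 billion) / 0.34 ≈ +$2,156 billion.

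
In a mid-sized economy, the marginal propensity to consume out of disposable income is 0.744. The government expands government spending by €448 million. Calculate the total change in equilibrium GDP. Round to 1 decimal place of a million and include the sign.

Expenditure multiplier = 1/(1 − MPC) = 1/(1 − 0.744) = 1/0.256 ≈ 3.906.
ΔY = k × ΔG = (+€448 million) / 0.256 = +€1,750 million.

+€1,750.0 million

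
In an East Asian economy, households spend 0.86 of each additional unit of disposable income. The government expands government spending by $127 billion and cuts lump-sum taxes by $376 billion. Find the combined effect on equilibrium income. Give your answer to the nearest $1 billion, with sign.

Expenditure multiplier = 1/(1 − MPC) = 1/(1 − 0.86) = 1/0.14 ≈ 7.143.
ΔG contributes k·ΔG = (+$127 billion) / 0.14 ≈ +$907.1 billion.
ΔT of −$376 billion changes first-round spending by −c·ΔT = +$323.36 billion, contributing k·(−c·ΔT) = (+$323.36 billion) / 0.14 ≈ +$2,309.7 billion.
Net ΔY = k(ΔG − c·ΔT) = (+$450.36 billion) / 0.14 ≈ +$3,217 billion.

+$3,217 billion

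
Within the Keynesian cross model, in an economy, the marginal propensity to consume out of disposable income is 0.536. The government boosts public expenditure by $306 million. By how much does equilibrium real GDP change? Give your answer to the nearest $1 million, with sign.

Spending multiplier = 1/(1 − MPC) = 1/(1 − 0.536) = 1/0.464 ≈ 2.155.
ΔY = k × ΔG = (+$306 million) / 0.464 ≈ +$659 million.

+$659 million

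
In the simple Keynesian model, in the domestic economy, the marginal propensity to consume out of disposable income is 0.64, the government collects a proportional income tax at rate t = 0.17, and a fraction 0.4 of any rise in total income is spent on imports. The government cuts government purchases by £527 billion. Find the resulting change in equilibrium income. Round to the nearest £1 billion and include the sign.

−£607 billion

Government-spending multiplier = 1/(1 − c(1−t) + m) = 1/(1 − 0.64×0.83 + 0.4) = 1/0.8688 ≈ 1.151.
ΔY = k × ΔG = (−£527 billion) / 0.8688 ≈ −£607 billion.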